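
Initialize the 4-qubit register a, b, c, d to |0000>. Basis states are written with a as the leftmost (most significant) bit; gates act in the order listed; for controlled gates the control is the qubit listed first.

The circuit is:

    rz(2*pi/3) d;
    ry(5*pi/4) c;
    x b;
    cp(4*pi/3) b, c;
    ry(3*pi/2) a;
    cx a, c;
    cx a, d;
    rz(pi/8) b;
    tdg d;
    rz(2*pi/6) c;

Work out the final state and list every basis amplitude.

After the circuit, the state carries amplitude -sqrt(4 - 2*sqrt(2))*exp(9*I*pi/16)/4 on |0100>, sqrt(2*sqrt(2) + 4)*exp(11*I*pi/48)/4 on |0110>, sqrt(2*sqrt(2) + 4)*exp(31*I*pi/48)/4 on |1101>, sqrt(4 - 2*sqrt(2))*exp(31*I*pi/48)/4 on |1111>, and 0 on every other basis state.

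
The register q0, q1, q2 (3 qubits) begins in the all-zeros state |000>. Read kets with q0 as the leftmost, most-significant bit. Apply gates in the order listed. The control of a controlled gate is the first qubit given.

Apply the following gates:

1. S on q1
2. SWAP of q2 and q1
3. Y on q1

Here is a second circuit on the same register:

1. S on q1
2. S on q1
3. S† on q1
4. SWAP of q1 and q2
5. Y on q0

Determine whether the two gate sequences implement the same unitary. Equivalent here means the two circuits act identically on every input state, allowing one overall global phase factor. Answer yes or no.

No — the two circuits implement different unitaries, even allowing a global phase.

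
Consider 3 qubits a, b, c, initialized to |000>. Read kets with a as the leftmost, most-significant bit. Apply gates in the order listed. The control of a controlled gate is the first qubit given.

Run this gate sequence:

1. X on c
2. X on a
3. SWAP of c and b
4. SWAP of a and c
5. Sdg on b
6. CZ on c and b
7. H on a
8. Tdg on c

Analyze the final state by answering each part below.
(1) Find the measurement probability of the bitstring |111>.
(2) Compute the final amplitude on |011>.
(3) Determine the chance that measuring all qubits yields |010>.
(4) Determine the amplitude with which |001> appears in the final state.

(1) A full measurement returns |111> with probability 1/2.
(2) The final state's coefficient on |011> equals sqrt(2)*exp(I*pi/4)/2.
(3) The probability of measuring |010> is 0.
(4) |001> carries amplitude 0 in the final state.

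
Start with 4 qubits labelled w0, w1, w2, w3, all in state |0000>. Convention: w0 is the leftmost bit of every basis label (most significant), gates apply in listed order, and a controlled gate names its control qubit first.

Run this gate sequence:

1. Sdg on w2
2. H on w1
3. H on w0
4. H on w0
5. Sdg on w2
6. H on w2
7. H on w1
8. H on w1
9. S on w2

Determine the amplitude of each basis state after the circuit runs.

The final amplitudes are 1/2 on |0000>, I/2 on |0010>, 1/2 on |0100>, I/2 on |0110>, and 0 on every other basis state.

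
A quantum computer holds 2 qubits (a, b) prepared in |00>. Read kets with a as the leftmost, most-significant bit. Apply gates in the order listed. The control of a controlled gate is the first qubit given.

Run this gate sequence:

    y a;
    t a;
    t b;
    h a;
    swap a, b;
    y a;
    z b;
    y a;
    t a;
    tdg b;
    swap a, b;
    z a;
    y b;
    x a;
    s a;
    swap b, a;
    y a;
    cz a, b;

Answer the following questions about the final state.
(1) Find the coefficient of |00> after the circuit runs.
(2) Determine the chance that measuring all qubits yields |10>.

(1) The amplitude on |00> is -sqrt(2)*I/2.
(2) The probability of measuring |10> is 0.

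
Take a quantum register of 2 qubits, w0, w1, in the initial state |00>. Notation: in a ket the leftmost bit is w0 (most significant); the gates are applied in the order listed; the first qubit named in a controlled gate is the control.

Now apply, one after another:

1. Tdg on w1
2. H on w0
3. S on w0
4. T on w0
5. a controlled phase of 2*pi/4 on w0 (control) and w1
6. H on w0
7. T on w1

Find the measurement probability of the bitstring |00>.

A full measurement returns |00> with probability 1/2 - sqrt(2)/4.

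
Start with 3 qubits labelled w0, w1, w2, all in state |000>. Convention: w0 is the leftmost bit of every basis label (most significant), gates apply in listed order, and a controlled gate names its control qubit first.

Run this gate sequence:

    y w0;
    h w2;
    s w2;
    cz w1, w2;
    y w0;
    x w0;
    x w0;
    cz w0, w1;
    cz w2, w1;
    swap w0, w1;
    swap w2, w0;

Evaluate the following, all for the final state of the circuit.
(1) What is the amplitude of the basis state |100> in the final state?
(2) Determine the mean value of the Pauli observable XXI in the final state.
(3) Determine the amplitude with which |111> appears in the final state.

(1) The amplitude on |100> is sqrt(2)*I/2. Key observation: gates 6-7 undo each other exactly, leaving only the rest of the circuit to track.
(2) The observable XXI averages to 0.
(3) |111> carries amplitude 0 in the final state.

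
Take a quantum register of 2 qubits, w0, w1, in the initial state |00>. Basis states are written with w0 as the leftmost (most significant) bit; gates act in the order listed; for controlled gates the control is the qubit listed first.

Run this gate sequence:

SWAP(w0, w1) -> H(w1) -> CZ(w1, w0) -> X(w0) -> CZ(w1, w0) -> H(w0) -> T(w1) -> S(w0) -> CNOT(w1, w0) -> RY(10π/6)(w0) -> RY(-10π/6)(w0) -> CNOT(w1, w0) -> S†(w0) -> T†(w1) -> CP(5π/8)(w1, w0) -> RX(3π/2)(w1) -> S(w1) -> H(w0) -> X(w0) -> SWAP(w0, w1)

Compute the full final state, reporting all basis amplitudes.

The resulting statevector has amplitude -1/2 - exp(I*pi/8)/4 + I/4 on |00>, exp(I*pi/8)/4 + I/4 on |01>, 1/2 - exp(I*pi/8)/4 + I/4 on |10>, exp(I*pi/8)/4 + I/4 on |11>. Key observation: steps 7-14 multiply out to the identity, so the circuit reduces to the remaining gates.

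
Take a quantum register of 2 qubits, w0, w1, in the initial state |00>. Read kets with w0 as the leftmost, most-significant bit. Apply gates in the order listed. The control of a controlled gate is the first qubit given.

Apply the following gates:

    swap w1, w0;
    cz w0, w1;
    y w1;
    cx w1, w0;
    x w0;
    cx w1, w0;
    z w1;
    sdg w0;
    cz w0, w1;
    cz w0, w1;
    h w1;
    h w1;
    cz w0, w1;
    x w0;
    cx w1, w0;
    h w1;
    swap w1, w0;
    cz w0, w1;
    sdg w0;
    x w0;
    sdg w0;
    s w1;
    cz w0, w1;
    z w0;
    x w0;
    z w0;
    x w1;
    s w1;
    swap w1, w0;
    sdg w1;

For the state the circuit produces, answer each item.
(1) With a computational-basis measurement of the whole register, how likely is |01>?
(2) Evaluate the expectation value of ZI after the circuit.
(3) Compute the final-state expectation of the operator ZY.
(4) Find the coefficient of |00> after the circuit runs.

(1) Outcome |01> occurs with probability 1/2. Key observation: the block from step 10 through step 13 cancels to the identity and can be dropped.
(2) The expectation value of ZI is 1.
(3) The observable ZY averages to 1.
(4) The amplitude on |00> is sqrt(2)/2.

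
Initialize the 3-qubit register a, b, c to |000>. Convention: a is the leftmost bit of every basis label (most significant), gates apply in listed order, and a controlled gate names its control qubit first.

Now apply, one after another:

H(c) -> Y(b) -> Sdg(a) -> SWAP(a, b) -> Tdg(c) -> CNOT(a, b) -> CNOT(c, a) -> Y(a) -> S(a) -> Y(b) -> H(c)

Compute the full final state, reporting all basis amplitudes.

After the circuit, the state carries amplitude -I/2 on |000>, -I/2 on |001>, 0 on |010>, 0 on |011>, exp(3*I*pi/4)/2 on |100>, -exp(3*I*pi/4)/2 on |101>, 0 on |110>, 0 on |111>.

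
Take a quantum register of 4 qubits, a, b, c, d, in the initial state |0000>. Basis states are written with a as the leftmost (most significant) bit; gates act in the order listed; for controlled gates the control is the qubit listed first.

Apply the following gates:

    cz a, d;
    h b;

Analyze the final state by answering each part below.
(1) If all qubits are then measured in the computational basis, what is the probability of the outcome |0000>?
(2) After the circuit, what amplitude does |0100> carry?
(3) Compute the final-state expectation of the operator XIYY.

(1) The probability of measuring |0000> is 1/2.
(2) The final state's coefficient on |0100> equals sqrt(2)/2.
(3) In the final state, XIYY has expectation 0.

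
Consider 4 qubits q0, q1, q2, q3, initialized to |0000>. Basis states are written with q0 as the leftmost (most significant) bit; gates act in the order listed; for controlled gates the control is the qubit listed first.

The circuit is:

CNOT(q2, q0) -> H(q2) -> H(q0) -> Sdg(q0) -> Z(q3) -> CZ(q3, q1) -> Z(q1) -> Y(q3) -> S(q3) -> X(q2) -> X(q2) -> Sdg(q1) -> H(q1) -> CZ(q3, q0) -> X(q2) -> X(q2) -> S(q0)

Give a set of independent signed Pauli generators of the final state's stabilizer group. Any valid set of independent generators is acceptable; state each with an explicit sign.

One valid set of independent stabilizer generators is -XIII, +IXII, +IIXI, -IIIZ (any independent generating set of the same group is equally correct). Key observation: the block from step 10 through step 11 cancels to the identity and can be dropped.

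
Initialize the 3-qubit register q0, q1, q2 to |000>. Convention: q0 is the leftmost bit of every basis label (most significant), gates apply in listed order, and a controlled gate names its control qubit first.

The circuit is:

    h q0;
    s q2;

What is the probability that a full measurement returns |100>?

Outcome |100> occurs with probability 1/2.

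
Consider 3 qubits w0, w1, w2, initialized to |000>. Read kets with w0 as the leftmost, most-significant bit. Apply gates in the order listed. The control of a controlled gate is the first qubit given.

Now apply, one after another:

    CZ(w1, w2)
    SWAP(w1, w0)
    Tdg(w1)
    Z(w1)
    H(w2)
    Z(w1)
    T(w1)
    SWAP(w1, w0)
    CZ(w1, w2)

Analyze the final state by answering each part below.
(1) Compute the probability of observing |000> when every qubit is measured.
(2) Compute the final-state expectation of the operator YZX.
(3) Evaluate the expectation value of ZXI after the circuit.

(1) Outcome |000> occurs with probability 1/2.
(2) The observable YZX averages to 0.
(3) In the final state, ZXI has expectation 0.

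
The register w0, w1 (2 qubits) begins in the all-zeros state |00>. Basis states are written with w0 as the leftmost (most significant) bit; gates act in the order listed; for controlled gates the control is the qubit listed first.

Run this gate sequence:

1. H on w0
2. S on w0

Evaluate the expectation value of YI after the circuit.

The expectation value of YI is 1.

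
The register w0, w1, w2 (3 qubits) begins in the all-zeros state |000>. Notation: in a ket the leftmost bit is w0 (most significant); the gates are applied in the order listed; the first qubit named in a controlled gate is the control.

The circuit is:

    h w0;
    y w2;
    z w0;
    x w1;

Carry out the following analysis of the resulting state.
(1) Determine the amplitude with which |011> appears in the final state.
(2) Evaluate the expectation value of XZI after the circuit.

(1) The amplitude on |011> is sqrt(2)*I/2.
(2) The expectation value of XZI is 1.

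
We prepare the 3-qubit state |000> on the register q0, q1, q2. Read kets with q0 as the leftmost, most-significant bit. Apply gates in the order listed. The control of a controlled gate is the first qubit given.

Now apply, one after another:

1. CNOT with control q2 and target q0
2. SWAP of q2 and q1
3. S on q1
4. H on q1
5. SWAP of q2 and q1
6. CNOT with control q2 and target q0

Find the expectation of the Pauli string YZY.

In the final state, YZY has expectation -1.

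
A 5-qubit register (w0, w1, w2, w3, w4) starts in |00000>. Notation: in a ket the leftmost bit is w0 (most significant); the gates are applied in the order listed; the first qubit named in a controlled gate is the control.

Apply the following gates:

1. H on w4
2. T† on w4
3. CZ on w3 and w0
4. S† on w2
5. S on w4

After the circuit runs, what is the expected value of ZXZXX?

The expectation value of ZXZXX is 0.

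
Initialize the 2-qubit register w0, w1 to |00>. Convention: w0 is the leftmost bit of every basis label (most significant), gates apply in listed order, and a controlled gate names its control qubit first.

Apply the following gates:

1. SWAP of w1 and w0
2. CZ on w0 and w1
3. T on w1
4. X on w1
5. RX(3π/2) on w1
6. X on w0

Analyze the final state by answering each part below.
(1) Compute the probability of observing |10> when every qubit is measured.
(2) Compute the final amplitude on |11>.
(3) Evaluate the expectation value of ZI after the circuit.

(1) The probability of measuring |10> is 1/2.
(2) The final state's coefficient on |11> equals -sqrt(2)/2.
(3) The expectation value of ZI is -1.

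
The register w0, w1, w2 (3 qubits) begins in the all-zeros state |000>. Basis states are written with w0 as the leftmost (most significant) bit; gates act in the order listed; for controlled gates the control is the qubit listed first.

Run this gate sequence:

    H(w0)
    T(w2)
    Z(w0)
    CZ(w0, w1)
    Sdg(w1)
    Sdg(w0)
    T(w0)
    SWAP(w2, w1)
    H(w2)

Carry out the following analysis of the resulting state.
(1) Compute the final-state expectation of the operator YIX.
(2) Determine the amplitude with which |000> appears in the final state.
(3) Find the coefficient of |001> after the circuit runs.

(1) The expectation value of YIX is sqrt(2)/2.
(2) |000> carries amplitude 1/2 in the final state.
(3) |001> carries amplitude 1/2 in the final state.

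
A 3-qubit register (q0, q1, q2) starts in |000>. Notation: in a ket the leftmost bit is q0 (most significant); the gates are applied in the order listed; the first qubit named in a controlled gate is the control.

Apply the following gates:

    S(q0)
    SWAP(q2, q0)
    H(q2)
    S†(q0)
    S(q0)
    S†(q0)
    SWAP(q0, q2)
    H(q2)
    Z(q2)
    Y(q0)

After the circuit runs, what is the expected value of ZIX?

The observable ZIX averages to 0. Key observation: the block from step 5 through step 6 cancels to the identity and can be dropped.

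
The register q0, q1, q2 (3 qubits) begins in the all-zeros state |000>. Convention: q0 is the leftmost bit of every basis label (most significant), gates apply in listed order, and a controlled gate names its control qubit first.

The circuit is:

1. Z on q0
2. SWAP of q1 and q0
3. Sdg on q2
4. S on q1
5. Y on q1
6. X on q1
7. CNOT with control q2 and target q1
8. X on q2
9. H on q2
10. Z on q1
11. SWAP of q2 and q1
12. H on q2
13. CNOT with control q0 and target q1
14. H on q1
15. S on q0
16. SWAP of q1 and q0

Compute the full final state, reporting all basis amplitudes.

After the circuit, the state carries amplitude sqrt(2)*I/2 on |100>, sqrt(2)*I/2 on |101>, and 0 on every other basis state.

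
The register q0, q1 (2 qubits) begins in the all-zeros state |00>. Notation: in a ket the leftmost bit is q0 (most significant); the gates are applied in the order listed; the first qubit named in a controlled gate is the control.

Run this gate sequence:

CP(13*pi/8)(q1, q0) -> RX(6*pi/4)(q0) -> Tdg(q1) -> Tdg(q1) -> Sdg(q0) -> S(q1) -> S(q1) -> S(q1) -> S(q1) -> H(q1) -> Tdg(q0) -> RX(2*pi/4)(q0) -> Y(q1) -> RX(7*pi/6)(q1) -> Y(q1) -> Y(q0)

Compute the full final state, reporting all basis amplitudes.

The resulting statevector has amplitude (1 + sqrt(3) + (-1 + sqrt(3) - sqrt(3)*I - I)*exp(I*pi/4) - I + sqrt(3)*I)*exp(3*I*pi/4)/8 on |00>, (1 + sqrt(3) + (-1 + sqrt(3) - sqrt(3)*I - I)*exp(I*pi/4) - I + sqrt(3)*I)*exp(3*I*pi/4)/8 on |01>, (-sqrt(3) + 1 + (-sqrt(3) - 1 - sqrt(3)*I + I)*exp(I*pi/4) + I + sqrt(3)*I)*exp(3*I*pi/4)/8 on |10>, (-sqrt(3) + 1 + (-sqrt(3) - 1 - sqrt(3)*I + I)*exp(I*pi/4) + I + sqrt(3)*I)*exp(3*I*pi/4)/8 on |11>. Key observation: steps 6-9 multiply out to the identity, so the circuit reduces to the remaining gates.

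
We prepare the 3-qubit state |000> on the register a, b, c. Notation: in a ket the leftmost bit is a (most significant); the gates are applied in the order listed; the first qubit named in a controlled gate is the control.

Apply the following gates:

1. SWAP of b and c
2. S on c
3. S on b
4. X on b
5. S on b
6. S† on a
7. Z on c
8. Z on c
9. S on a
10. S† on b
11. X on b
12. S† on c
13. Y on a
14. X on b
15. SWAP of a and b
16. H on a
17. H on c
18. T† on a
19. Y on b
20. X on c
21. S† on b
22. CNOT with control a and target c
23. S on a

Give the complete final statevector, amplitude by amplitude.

The final amplitudes are 1/2 on |000>, 1/2 on |001>, 0 on |010>, 0 on |011>, -exp(I*pi/4)/2 on |100>, -exp(I*pi/4)/2 on |101>, 0 on |110>, 0 on |111>.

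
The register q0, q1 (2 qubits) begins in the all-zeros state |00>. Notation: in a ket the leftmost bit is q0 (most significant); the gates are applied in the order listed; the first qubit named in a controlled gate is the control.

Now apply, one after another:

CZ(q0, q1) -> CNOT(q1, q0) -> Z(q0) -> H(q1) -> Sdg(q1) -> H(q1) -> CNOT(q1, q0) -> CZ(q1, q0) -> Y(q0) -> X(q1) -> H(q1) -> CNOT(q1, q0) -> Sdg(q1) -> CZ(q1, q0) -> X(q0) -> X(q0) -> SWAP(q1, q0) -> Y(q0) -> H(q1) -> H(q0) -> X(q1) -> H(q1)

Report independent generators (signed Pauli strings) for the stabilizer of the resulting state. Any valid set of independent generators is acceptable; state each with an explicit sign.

One valid set of independent stabilizer generators is -XY, -ZZ (any independent generating set of the same group is equally correct).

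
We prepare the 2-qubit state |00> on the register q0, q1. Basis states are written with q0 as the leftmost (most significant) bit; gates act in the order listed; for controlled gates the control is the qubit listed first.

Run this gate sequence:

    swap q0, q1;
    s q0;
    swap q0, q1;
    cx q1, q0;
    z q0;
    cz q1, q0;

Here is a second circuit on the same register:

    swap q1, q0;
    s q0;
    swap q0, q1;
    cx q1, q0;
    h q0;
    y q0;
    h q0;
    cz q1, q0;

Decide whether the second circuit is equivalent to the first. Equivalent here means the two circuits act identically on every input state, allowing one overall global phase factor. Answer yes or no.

No, they are not equivalent — no single phase factor reconciles the two unitaries.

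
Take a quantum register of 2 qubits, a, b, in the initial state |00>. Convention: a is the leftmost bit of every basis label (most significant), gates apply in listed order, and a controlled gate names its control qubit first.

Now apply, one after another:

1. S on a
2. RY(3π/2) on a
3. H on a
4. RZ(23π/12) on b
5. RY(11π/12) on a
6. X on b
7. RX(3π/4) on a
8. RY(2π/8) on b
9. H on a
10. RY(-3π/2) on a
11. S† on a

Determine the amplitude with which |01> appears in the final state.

The final state's coefficient on |01> equals sqrt(3)*I*sqrt(sqrt(2)/4 + 1/2)*exp(-23*I*pi/24)/4 + sqrt(6)*I*sqrt(sqrt(2)/4 + 1/2)*exp(-23*I*pi/24)/8 + I*sqrt(1/2 - sqrt(2)/4)*exp(-23*I*pi/24)/4 + sqrt(2)*I*sqrt(1/2 - sqrt(2)/4)*exp(-23*I*pi/24)/8 + sqrt(6)*sqrt(sqrt(2)/4 + 1/2)*exp(-23*I*pi/24)/8 + sqrt(1/2 - sqrt(2)/4)*exp(-23*I*pi/24)/4 + sqrt(2)*sqrt(1/2 - sqrt(2)/4)*exp(-23*I*pi/24)/8 - sqrt(3)*sqrt(sqrt(2)/4 + 1/2)*exp(-23*I*pi/24)/4.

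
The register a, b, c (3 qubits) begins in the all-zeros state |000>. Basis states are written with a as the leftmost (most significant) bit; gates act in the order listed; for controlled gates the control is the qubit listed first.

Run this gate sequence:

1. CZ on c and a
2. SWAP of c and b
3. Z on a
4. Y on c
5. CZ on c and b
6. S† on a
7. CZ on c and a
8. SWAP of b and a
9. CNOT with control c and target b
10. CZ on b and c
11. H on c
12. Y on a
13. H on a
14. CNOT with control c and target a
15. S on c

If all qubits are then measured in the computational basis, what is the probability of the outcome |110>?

Outcome |110> occurs with probability 1/4.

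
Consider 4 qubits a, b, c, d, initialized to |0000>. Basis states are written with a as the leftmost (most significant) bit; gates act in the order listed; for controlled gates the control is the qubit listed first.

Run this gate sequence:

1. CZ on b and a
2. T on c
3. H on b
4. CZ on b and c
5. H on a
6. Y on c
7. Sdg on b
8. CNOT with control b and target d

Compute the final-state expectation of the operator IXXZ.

The observable IXXZ averages to 0.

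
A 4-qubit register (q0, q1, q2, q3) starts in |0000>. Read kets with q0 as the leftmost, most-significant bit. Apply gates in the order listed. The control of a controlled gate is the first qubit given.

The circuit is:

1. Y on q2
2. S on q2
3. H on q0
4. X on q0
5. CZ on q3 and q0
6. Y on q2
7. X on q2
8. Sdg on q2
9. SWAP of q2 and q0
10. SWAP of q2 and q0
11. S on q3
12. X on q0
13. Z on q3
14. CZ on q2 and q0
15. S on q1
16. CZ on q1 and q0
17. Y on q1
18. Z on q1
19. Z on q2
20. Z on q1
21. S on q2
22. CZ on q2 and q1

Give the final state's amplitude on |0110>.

The amplitude on |0110> is -sqrt(2)/2.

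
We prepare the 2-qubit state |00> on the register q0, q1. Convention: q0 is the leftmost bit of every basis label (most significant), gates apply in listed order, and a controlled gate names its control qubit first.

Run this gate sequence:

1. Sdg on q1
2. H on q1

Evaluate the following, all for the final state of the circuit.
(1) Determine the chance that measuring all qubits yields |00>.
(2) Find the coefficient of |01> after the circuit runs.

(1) The probability of measuring |00> is 1/2.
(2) |01> carries amplitude sqrt(2)/2 in the final state.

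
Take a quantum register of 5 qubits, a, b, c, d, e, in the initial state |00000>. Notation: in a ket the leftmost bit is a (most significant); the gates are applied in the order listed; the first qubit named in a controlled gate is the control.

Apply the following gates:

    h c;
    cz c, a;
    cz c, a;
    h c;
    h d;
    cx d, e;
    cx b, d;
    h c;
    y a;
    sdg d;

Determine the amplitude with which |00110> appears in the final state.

The final state's coefficient on |00110> equals 0. Key observation: gates 1-4 undo each other exactly, leaving only the rest of the circuit to track.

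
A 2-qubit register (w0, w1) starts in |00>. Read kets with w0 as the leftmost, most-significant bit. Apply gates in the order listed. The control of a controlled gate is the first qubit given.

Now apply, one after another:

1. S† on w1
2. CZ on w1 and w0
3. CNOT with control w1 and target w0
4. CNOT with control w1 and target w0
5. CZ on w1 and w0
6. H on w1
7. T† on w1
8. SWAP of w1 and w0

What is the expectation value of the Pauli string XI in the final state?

The observable XI averages to sqrt(2)/2. Key observation: steps 2-5 multiply out to the identity, so the circuit reduces to the remaining gates.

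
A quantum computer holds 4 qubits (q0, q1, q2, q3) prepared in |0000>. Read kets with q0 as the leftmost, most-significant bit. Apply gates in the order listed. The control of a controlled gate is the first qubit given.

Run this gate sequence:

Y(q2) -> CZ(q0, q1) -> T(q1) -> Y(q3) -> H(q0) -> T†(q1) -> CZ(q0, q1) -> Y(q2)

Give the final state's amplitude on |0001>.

The final state's coefficient on |0001> equals sqrt(2)*I/2.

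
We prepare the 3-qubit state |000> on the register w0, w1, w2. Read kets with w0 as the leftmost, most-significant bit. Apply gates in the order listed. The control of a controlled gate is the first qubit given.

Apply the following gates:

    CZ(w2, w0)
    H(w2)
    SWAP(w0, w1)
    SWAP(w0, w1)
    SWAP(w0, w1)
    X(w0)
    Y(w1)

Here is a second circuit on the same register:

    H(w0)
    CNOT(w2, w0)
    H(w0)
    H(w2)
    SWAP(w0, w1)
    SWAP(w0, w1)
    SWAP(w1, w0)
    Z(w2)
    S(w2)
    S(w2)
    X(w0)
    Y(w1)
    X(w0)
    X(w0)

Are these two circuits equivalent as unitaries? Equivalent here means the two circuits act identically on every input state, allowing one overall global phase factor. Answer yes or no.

Yes: on every input state the two circuits agree up to one overall phase factor.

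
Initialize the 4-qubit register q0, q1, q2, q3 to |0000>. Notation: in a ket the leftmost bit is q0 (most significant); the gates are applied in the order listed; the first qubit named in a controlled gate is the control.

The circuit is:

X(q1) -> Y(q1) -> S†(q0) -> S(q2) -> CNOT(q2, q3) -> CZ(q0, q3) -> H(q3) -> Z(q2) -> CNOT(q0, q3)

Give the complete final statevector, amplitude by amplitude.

The resulting statevector has amplitude -sqrt(2)*I/2 on |0000>, -sqrt(2)*I/2 on |0001>, and 0 on every other basis state.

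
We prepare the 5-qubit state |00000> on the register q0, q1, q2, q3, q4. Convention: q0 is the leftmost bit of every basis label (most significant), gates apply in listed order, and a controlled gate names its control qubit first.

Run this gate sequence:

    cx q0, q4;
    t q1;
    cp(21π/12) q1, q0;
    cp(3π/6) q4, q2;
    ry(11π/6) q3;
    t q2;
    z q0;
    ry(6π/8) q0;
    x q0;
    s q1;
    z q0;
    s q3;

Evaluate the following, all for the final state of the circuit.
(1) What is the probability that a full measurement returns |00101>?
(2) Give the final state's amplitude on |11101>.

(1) A full measurement returns |00101> with probability 0.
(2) The amplitude on |11101> is 0.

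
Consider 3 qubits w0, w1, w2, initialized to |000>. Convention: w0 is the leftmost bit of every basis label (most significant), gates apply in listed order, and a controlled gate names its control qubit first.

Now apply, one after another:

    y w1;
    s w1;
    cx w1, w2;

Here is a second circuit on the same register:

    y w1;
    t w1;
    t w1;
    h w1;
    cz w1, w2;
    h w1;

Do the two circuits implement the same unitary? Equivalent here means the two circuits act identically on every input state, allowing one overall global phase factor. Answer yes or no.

No — the two circuits implement different unitaries, even allowing a global phase.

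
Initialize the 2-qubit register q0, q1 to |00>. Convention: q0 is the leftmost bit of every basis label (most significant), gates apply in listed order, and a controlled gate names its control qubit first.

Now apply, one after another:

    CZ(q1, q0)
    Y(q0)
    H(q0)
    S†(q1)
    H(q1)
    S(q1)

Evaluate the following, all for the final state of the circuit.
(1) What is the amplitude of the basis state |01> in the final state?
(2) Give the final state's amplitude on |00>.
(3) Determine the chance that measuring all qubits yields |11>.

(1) The final state's coefficient on |01> equals -1/2.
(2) The final state's coefficient on |00> equals I/2.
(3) Outcome |11> occurs with probability 1/4.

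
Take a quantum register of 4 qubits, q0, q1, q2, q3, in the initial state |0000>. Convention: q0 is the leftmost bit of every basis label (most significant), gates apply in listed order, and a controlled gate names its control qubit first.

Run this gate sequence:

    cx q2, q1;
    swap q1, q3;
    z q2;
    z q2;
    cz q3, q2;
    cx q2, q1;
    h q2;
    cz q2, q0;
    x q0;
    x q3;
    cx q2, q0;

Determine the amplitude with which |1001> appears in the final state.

The amplitude on |1001> is sqrt(2)/2.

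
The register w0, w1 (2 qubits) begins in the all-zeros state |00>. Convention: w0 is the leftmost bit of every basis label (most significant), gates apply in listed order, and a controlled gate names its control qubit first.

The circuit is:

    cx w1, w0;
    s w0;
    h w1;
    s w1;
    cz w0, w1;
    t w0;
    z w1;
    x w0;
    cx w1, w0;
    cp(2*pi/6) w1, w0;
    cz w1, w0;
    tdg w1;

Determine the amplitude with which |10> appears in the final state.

The final state's coefficient on |10> equals sqrt(2)/2.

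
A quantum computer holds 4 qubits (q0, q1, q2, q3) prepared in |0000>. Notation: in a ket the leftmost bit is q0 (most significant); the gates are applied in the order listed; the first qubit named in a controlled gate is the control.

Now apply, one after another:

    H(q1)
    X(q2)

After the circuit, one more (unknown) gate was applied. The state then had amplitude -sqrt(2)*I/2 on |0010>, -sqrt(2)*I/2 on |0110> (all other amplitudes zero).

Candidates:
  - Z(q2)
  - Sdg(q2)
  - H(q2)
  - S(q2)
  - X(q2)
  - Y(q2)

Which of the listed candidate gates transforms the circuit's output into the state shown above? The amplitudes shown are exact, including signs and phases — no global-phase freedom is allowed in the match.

The unique candidate consistent with the amplitudes is Sdg(q2).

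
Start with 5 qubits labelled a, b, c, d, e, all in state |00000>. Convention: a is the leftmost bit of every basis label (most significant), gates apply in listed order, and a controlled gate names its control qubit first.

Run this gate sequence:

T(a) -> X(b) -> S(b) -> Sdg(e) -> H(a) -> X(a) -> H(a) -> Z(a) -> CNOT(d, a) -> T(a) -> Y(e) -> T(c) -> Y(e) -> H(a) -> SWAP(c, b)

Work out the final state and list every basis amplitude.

The final amplitudes are sqrt(2)*I/2 on |00100>, sqrt(2)*I/2 on |10100>, and 0 on every other basis state. Key observation: gates 5-8 undo each other exactly, leaving only the rest of the circuit to track.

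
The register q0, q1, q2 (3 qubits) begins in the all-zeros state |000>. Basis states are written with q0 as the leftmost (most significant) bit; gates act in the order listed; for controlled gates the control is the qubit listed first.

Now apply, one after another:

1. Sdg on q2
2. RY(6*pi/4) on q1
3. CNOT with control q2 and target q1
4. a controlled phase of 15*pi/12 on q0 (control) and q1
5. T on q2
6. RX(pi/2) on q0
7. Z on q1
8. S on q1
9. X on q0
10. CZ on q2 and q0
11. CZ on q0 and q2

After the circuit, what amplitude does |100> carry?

|100> carries amplitude -1/2 in the final state.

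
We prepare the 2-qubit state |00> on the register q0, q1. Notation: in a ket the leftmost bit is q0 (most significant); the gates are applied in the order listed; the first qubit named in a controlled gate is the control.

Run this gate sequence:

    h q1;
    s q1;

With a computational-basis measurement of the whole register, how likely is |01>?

The probability of measuring |01> is 1/2.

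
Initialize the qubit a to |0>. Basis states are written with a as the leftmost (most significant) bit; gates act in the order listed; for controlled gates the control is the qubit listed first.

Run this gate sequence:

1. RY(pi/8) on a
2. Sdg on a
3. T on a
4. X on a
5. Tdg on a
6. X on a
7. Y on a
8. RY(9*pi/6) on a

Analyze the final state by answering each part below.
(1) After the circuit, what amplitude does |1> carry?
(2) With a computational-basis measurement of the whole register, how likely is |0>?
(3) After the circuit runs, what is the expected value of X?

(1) The final state's coefficient on |1> equals -sqrt(2)*I*exp(-I*pi/4)*cos(pi/16)/2 - sqrt(2)*exp(I*pi/4)*sin(pi/16)/2.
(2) Outcome |0> occurs with probability 1/2 - sqrt(2 - sqrt(2))/4.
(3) The expectation value of X is sqrt(sqrt(2) + 2)/2.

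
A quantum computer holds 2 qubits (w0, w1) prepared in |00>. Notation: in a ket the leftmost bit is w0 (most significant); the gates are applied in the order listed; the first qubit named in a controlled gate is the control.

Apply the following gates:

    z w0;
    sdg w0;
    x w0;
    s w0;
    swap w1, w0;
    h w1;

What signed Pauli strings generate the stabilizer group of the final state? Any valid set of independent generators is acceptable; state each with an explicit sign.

The final state is stabilized by the group generated by -IX, +ZI; other independent generating sets are equally valid.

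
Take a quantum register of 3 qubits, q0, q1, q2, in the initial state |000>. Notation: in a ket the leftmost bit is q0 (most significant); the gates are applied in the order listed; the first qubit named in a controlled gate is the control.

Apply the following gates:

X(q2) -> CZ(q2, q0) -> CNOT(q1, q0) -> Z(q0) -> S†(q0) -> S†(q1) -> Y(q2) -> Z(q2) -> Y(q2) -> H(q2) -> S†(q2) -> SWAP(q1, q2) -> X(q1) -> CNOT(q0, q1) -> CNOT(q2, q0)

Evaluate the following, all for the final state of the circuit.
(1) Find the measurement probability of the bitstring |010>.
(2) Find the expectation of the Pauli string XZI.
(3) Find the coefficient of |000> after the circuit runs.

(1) A full measurement returns |010> with probability 1/2.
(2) In the final state, XZI has expectation 0.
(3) |000> carries amplitude sqrt(2)*I/2 in the final state.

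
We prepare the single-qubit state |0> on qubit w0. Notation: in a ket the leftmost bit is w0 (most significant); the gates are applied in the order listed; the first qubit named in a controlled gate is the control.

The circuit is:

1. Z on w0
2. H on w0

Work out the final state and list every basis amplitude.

The final amplitudes are sqrt(2)/2 on |0>, sqrt(2)/2 on |1>.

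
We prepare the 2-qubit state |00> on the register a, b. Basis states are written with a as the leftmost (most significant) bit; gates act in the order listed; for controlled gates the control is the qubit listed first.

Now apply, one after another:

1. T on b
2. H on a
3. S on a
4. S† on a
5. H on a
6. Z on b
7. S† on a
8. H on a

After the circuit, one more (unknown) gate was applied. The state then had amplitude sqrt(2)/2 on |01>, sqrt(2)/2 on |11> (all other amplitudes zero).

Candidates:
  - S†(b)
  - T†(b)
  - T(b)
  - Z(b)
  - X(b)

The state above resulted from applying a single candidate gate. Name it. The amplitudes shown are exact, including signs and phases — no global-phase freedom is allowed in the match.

The unique candidate consistent with the amplitudes is X(b). Key observation: gates 2-5 undo each other exactly, leaving only the rest of the circuit to track.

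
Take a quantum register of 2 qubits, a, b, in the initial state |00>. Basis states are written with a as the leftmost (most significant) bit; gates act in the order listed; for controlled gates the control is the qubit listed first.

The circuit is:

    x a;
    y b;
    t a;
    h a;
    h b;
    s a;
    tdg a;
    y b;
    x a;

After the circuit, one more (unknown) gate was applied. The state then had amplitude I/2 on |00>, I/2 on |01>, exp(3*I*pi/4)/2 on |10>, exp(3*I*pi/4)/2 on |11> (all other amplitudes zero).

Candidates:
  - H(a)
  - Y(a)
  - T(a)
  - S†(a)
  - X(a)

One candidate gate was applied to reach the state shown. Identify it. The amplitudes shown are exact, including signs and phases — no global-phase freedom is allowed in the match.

It was S†(a) that produced the state shown.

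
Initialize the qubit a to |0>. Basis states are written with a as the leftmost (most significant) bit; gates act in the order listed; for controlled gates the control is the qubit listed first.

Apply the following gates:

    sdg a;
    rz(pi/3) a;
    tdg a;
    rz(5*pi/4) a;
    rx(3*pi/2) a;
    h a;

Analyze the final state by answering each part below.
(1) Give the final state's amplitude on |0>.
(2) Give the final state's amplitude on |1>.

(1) The amplitude on |0> is (1 + I)*exp(5*I*pi/24)/2.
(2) The amplitude on |1> is (1 - I)*exp(5*I*pi/24)/2.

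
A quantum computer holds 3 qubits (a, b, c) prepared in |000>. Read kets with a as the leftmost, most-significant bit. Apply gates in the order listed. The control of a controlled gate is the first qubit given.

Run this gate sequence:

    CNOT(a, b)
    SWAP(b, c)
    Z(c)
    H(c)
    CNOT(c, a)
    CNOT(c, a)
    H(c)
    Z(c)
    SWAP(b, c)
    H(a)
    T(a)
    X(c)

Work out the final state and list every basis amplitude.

The final amplitudes are sqrt(2)/2 on |001>, sqrt(2)*exp(I*pi/4)/2 on |101>, and 0 on every other basis state. Key observation: steps 2-9 multiply out to the identity, so the circuit reduces to the remaining gates.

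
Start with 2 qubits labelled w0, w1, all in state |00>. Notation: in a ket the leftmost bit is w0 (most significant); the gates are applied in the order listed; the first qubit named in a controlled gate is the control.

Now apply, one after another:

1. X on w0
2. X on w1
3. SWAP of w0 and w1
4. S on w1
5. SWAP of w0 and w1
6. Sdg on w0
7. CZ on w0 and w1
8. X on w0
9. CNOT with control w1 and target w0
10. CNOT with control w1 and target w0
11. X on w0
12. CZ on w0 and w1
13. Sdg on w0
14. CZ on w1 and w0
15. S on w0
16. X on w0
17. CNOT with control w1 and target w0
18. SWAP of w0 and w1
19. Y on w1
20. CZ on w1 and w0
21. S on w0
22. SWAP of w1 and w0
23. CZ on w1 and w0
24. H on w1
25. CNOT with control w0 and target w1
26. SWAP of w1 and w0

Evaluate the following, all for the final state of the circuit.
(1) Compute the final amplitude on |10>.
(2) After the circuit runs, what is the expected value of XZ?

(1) |10> carries amplitude sqrt(2)/2 in the final state. Key observation: the block from step 7 through step 12 cancels to the identity and can be dropped.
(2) The expectation value of XZ is -1.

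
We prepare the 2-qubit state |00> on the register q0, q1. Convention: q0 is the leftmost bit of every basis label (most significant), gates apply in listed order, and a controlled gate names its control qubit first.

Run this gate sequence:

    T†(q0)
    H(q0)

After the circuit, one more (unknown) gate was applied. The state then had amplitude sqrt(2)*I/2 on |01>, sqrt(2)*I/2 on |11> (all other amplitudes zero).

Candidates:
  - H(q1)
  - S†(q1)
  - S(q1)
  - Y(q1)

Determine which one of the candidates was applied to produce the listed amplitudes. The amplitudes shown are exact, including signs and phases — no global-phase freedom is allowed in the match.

The unique candidate consistent with the amplitudes is Y(q1).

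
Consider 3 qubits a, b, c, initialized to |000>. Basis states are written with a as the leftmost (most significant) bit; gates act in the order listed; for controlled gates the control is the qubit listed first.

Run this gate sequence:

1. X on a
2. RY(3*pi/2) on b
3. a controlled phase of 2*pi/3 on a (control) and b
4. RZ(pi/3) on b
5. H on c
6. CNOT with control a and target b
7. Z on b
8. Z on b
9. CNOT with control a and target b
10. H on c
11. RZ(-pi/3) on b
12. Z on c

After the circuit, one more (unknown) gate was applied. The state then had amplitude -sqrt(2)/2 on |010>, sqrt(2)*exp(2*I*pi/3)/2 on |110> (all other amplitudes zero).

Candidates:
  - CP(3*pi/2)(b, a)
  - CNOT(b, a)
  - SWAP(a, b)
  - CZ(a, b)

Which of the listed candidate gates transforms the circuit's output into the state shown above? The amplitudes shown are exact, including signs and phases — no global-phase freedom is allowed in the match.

The applied gate was SWAP(a, b). Key observation: steps 4-11 multiply out to the identity, so the circuit reduces to the remaining gates.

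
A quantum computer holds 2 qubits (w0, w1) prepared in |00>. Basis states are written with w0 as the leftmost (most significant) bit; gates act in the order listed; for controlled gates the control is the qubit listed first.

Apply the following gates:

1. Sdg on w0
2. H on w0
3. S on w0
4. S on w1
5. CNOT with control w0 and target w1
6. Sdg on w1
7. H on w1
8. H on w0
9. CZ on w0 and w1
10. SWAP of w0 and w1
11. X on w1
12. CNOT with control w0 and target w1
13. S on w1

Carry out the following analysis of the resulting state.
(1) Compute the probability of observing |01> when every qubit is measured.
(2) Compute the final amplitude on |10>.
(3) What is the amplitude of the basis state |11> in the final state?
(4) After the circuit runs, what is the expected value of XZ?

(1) Outcome |01> occurs with probability 1/2.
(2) The final state's coefficient on |10> equals 0.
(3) |11> carries amplitude -sqrt(2)*I/2 in the final state.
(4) The observable XZ averages to 1.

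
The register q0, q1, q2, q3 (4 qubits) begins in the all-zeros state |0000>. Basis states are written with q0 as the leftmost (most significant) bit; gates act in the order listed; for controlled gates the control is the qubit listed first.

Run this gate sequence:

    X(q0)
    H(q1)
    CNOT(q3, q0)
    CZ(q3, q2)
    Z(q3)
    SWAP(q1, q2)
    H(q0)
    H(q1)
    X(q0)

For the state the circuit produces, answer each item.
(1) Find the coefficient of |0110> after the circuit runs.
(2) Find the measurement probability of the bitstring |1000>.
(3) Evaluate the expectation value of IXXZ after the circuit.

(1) |0110> carries amplitude -sqrt(2)/4 in the final state.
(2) A full measurement returns |1000> with probability 1/8.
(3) In the final state, IXXZ has expectation 1.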